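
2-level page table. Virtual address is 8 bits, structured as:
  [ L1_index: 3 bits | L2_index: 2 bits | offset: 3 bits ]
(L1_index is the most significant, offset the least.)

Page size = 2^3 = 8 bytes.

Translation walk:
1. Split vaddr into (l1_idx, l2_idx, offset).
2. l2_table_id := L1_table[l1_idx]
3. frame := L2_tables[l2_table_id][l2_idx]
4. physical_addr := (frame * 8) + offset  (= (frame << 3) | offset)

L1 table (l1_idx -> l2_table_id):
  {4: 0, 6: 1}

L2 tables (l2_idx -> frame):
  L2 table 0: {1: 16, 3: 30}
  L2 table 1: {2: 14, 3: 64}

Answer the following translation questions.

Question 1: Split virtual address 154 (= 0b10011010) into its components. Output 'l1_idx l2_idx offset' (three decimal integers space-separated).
Answer: 4 3 2

Derivation:
vaddr = 154 = 0b10011010
  top 3 bits -> l1_idx = 4
  next 2 bits -> l2_idx = 3
  bottom 3 bits -> offset = 2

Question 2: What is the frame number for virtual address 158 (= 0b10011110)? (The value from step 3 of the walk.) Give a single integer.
Answer: 30

Derivation:
vaddr = 158: l1_idx=4, l2_idx=3
L1[4] = 0; L2[0][3] = 30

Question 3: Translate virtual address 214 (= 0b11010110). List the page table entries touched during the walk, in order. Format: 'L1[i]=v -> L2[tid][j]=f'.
Answer: L1[6]=1 -> L2[1][2]=14

Derivation:
vaddr = 214 = 0b11010110
Split: l1_idx=6, l2_idx=2, offset=6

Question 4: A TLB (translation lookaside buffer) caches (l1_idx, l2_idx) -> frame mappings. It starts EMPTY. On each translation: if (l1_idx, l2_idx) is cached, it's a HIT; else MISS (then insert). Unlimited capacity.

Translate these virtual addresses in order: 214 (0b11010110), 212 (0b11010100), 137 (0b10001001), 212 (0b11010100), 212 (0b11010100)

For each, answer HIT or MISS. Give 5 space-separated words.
Answer: MISS HIT MISS HIT HIT

Derivation:
vaddr=214: (6,2) not in TLB -> MISS, insert
vaddr=212: (6,2) in TLB -> HIT
vaddr=137: (4,1) not in TLB -> MISS, insert
vaddr=212: (6,2) in TLB -> HIT
vaddr=212: (6,2) in TLB -> HIT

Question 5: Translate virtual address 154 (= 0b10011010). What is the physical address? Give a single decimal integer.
Answer: 242

Derivation:
vaddr = 154 = 0b10011010
Split: l1_idx=4, l2_idx=3, offset=2
L1[4] = 0
L2[0][3] = 30
paddr = 30 * 8 + 2 = 242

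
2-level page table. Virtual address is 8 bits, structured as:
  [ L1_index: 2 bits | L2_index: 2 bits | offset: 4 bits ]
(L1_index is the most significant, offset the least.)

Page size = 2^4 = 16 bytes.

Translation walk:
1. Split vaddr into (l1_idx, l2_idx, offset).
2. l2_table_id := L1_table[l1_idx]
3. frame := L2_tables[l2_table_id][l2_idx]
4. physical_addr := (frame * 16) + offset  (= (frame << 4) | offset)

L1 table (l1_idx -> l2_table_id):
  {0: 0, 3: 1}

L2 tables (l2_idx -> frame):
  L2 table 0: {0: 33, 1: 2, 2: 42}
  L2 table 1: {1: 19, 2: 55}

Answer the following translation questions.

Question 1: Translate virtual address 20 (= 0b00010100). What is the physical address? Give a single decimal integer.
vaddr = 20 = 0b00010100
Split: l1_idx=0, l2_idx=1, offset=4
L1[0] = 0
L2[0][1] = 2
paddr = 2 * 16 + 4 = 36

Answer: 36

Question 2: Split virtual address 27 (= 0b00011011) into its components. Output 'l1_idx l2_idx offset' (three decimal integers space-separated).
vaddr = 27 = 0b00011011
  top 2 bits -> l1_idx = 0
  next 2 bits -> l2_idx = 1
  bottom 4 bits -> offset = 11

Answer: 0 1 11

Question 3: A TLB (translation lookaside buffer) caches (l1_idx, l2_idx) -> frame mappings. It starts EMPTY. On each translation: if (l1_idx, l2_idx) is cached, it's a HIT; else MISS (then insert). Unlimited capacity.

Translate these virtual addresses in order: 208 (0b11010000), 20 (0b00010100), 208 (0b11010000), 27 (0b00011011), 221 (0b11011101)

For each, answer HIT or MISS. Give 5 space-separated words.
Answer: MISS MISS HIT HIT HIT

Derivation:
vaddr=208: (3,1) not in TLB -> MISS, insert
vaddr=20: (0,1) not in TLB -> MISS, insert
vaddr=208: (3,1) in TLB -> HIT
vaddr=27: (0,1) in TLB -> HIT
vaddr=221: (3,1) in TLB -> HIT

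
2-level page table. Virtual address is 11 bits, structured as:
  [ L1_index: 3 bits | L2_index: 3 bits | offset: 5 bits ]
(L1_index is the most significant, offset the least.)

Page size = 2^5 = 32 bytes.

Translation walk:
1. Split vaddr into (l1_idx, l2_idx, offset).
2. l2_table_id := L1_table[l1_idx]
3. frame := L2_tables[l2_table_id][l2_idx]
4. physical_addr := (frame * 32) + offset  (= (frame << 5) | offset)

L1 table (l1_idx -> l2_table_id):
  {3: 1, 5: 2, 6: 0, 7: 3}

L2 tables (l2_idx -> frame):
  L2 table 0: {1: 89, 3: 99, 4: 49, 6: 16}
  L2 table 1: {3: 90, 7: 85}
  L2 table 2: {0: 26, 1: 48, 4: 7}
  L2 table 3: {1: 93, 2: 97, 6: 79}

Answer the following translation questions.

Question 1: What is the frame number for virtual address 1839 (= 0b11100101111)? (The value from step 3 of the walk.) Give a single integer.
Answer: 93

Derivation:
vaddr = 1839: l1_idx=7, l2_idx=1
L1[7] = 3; L2[3][1] = 93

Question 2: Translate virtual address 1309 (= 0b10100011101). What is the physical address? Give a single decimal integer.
vaddr = 1309 = 0b10100011101
Split: l1_idx=5, l2_idx=0, offset=29
L1[5] = 2
L2[2][0] = 26
paddr = 26 * 32 + 29 = 861

Answer: 861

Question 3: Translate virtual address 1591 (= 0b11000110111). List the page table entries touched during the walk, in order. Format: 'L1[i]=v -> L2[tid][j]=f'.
vaddr = 1591 = 0b11000110111
Split: l1_idx=6, l2_idx=1, offset=23

Answer: L1[6]=0 -> L2[0][1]=89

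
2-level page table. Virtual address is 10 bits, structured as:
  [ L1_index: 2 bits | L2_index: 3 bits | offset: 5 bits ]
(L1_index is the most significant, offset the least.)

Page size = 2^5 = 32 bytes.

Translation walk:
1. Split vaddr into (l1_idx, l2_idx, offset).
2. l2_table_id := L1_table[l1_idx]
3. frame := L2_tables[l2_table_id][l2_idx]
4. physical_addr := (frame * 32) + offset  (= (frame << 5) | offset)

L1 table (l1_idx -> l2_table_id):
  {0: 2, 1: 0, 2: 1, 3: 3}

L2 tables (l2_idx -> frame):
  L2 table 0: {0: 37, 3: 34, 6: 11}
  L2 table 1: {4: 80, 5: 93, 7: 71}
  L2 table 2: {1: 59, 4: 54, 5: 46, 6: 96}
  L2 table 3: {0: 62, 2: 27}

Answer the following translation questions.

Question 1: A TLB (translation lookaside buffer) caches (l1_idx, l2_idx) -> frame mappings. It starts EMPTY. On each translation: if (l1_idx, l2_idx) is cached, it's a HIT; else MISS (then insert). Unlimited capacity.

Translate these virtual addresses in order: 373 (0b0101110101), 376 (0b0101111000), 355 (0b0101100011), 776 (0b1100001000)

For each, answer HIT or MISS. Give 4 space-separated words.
vaddr=373: (1,3) not in TLB -> MISS, insert
vaddr=376: (1,3) in TLB -> HIT
vaddr=355: (1,3) in TLB -> HIT
vaddr=776: (3,0) not in TLB -> MISS, insert

Answer: MISS HIT HIT MISS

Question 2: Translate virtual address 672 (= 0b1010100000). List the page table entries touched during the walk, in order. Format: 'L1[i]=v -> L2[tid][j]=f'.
vaddr = 672 = 0b1010100000
Split: l1_idx=2, l2_idx=5, offset=0

Answer: L1[2]=1 -> L2[1][5]=93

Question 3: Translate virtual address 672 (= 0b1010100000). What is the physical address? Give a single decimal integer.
Answer: 2976

Derivation:
vaddr = 672 = 0b1010100000
Split: l1_idx=2, l2_idx=5, offset=0
L1[2] = 1
L2[1][5] = 93
paddr = 93 * 32 + 0 = 2976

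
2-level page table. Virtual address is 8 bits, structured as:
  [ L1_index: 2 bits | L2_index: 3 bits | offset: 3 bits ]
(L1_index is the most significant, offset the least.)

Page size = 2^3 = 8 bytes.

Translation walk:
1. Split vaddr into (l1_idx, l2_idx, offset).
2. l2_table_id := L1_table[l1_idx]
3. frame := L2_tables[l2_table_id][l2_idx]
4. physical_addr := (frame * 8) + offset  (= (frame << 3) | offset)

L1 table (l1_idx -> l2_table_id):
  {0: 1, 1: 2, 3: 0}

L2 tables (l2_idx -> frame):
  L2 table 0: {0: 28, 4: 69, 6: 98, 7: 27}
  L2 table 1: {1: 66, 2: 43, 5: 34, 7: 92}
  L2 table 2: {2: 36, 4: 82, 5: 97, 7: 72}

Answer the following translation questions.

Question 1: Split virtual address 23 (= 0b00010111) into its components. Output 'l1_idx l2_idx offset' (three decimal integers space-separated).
Answer: 0 2 7

Derivation:
vaddr = 23 = 0b00010111
  top 2 bits -> l1_idx = 0
  next 3 bits -> l2_idx = 2
  bottom 3 bits -> offset = 7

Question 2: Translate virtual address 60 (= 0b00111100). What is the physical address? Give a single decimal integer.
Answer: 740

Derivation:
vaddr = 60 = 0b00111100
Split: l1_idx=0, l2_idx=7, offset=4
L1[0] = 1
L2[1][7] = 92
paddr = 92 * 8 + 4 = 740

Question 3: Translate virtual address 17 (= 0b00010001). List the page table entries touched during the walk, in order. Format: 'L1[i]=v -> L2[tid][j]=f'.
Answer: L1[0]=1 -> L2[1][2]=43

Derivation:
vaddr = 17 = 0b00010001
Split: l1_idx=0, l2_idx=2, offset=1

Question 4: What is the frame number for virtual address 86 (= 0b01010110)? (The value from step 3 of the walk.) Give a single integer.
vaddr = 86: l1_idx=1, l2_idx=2
L1[1] = 2; L2[2][2] = 36

Answer: 36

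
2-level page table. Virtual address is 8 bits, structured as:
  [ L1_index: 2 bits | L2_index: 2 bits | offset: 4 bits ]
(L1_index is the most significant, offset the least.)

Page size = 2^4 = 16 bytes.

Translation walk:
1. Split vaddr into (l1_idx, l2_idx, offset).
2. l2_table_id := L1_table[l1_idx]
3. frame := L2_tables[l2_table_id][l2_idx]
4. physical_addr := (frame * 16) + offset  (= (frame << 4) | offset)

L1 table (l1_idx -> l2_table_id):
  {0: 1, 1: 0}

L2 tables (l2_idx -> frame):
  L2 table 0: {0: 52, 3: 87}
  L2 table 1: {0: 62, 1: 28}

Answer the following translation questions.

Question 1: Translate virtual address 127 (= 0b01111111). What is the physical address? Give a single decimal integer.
vaddr = 127 = 0b01111111
Split: l1_idx=1, l2_idx=3, offset=15
L1[1] = 0
L2[0][3] = 87
paddr = 87 * 16 + 15 = 1407

Answer: 1407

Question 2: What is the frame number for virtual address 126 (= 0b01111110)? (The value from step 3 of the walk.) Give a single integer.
vaddr = 126: l1_idx=1, l2_idx=3
L1[1] = 0; L2[0][3] = 87

Answer: 87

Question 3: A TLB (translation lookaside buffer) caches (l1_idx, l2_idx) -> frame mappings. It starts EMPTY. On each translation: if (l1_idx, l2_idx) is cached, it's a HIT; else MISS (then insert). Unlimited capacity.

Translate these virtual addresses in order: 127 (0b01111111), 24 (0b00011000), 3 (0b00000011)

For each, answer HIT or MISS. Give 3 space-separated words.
vaddr=127: (1,3) not in TLB -> MISS, insert
vaddr=24: (0,1) not in TLB -> MISS, insert
vaddr=3: (0,0) not in TLB -> MISS, insert

Answer: MISS MISS MISS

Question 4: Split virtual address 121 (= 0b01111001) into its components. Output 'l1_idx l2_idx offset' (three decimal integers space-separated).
vaddr = 121 = 0b01111001
  top 2 bits -> l1_idx = 1
  next 2 bits -> l2_idx = 3
  bottom 4 bits -> offset = 9

Answer: 1 3 9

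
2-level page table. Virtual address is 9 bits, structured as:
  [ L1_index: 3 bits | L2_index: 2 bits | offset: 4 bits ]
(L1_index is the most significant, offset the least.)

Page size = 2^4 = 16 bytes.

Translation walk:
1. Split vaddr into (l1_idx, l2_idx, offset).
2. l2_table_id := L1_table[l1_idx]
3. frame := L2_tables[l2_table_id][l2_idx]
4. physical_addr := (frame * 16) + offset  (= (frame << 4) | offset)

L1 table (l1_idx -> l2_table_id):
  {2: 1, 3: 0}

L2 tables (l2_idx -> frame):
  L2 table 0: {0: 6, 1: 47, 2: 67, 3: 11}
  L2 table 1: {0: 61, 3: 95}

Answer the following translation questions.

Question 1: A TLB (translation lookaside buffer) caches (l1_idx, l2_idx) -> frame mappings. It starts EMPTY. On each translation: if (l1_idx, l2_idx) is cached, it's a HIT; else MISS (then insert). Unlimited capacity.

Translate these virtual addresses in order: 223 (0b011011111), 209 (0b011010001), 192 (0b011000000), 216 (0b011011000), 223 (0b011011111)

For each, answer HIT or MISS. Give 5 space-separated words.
vaddr=223: (3,1) not in TLB -> MISS, insert
vaddr=209: (3,1) in TLB -> HIT
vaddr=192: (3,0) not in TLB -> MISS, insert
vaddr=216: (3,1) in TLB -> HIT
vaddr=223: (3,1) in TLB -> HIT

Answer: MISS HIT MISS HIT HIT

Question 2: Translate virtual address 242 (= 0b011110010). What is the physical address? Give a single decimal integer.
vaddr = 242 = 0b011110010
Split: l1_idx=3, l2_idx=3, offset=2
L1[3] = 0
L2[0][3] = 11
paddr = 11 * 16 + 2 = 178

Answer: 178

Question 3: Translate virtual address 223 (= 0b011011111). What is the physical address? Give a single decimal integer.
Answer: 767

Derivation:
vaddr = 223 = 0b011011111
Split: l1_idx=3, l2_idx=1, offset=15
L1[3] = 0
L2[0][1] = 47
paddr = 47 * 16 + 15 = 767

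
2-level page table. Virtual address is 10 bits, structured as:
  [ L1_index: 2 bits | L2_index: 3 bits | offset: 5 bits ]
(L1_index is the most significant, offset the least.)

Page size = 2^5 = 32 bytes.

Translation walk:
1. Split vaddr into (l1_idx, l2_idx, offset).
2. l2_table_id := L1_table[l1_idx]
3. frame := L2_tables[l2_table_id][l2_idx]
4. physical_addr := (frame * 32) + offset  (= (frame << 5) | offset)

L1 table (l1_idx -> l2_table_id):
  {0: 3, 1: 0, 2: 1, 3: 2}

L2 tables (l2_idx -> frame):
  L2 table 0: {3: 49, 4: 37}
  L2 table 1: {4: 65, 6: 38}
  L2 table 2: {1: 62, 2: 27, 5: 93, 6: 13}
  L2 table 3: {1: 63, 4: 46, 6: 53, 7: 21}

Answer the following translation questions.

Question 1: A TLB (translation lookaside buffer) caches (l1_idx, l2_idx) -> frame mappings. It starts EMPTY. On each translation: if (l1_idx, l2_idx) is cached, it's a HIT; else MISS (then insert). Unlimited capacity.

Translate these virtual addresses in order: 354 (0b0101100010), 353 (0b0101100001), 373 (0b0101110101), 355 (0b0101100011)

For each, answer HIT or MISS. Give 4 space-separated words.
vaddr=354: (1,3) not in TLB -> MISS, insert
vaddr=353: (1,3) in TLB -> HIT
vaddr=373: (1,3) in TLB -> HIT
vaddr=355: (1,3) in TLB -> HIT

Answer: MISS HIT HIT HIT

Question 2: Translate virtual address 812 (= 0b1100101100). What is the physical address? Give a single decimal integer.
Answer: 1996

Derivation:
vaddr = 812 = 0b1100101100
Split: l1_idx=3, l2_idx=1, offset=12
L1[3] = 2
L2[2][1] = 62
paddr = 62 * 32 + 12 = 1996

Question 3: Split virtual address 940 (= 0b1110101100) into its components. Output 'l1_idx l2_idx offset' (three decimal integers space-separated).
Answer: 3 5 12

Derivation:
vaddr = 940 = 0b1110101100
  top 2 bits -> l1_idx = 3
  next 3 bits -> l2_idx = 5
  bottom 5 bits -> offset = 12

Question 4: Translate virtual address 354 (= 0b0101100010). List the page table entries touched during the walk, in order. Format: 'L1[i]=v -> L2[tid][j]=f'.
vaddr = 354 = 0b0101100010
Split: l1_idx=1, l2_idx=3, offset=2

Answer: L1[1]=0 -> L2[0][3]=49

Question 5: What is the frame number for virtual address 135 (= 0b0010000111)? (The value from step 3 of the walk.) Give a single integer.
vaddr = 135: l1_idx=0, l2_idx=4
L1[0] = 3; L2[3][4] = 46

Answer: 46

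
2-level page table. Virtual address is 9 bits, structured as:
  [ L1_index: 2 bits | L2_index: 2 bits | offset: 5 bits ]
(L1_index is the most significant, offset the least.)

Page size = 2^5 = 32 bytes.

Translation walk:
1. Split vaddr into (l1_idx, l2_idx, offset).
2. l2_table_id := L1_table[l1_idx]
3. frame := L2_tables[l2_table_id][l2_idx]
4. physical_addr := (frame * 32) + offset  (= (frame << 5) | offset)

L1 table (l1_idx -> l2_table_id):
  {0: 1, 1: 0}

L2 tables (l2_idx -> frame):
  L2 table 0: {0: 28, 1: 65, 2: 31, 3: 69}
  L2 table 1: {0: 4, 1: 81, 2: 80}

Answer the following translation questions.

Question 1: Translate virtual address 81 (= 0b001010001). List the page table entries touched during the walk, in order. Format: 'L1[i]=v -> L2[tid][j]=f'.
vaddr = 81 = 0b001010001
Split: l1_idx=0, l2_idx=2, offset=17

Answer: L1[0]=1 -> L2[1][2]=80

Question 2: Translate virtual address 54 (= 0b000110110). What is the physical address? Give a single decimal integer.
vaddr = 54 = 0b000110110
Split: l1_idx=0, l2_idx=1, offset=22
L1[0] = 1
L2[1][1] = 81
paddr = 81 * 32 + 22 = 2614

Answer: 2614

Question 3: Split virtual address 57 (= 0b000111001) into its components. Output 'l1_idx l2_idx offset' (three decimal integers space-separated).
vaddr = 57 = 0b000111001
  top 2 bits -> l1_idx = 0
  next 2 bits -> l2_idx = 1
  bottom 5 bits -> offset = 25

Answer: 0 1 25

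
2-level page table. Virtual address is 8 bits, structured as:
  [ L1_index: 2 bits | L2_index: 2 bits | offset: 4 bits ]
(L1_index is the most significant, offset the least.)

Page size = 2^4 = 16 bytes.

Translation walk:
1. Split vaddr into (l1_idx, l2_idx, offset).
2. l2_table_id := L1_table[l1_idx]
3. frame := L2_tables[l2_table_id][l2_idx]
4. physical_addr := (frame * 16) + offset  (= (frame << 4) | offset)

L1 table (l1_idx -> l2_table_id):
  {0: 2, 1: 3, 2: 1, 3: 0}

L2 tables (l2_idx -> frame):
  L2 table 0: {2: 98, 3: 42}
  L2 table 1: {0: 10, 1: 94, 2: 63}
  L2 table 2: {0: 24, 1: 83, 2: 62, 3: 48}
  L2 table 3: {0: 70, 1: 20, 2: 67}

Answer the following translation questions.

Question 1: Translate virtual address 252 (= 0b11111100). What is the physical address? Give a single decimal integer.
Answer: 684

Derivation:
vaddr = 252 = 0b11111100
Split: l1_idx=3, l2_idx=3, offset=12
L1[3] = 0
L2[0][3] = 42
paddr = 42 * 16 + 12 = 684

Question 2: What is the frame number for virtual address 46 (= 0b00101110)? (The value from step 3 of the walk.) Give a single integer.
vaddr = 46: l1_idx=0, l2_idx=2
L1[0] = 2; L2[2][2] = 62

Answer: 62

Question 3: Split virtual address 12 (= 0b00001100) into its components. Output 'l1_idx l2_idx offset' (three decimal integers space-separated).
vaddr = 12 = 0b00001100
  top 2 bits -> l1_idx = 0
  next 2 bits -> l2_idx = 0
  bottom 4 bits -> offset = 12

Answer: 0 0 12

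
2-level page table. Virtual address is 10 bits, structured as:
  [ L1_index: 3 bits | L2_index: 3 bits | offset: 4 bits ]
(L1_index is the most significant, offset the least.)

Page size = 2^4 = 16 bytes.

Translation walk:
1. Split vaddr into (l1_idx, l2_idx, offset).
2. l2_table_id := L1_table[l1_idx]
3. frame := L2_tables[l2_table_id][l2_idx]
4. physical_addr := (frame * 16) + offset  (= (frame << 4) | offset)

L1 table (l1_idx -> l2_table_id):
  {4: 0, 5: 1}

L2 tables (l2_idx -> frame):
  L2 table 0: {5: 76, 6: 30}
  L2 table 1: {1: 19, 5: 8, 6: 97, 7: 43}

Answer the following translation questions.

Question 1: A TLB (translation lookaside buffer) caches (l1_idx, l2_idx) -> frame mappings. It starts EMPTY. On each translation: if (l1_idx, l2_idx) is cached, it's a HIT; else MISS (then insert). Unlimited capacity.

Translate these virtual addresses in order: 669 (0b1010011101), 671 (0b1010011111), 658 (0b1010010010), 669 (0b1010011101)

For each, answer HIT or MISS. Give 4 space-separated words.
Answer: MISS HIT HIT HIT

Derivation:
vaddr=669: (5,1) not in TLB -> MISS, insert
vaddr=671: (5,1) in TLB -> HIT
vaddr=658: (5,1) in TLB -> HIT
vaddr=669: (5,1) in TLB -> HIT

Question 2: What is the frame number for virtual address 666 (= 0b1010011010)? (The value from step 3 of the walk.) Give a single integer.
Answer: 19

Derivation:
vaddr = 666: l1_idx=5, l2_idx=1
L1[5] = 1; L2[1][1] = 19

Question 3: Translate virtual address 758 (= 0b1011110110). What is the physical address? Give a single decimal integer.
vaddr = 758 = 0b1011110110
Split: l1_idx=5, l2_idx=7, offset=6
L1[5] = 1
L2[1][7] = 43
paddr = 43 * 16 + 6 = 694

Answer: 694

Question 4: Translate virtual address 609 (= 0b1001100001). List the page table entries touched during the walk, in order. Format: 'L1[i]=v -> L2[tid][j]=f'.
Answer: L1[4]=0 -> L2[0][6]=30

Derivation:
vaddr = 609 = 0b1001100001
Split: l1_idx=4, l2_idx=6, offset=1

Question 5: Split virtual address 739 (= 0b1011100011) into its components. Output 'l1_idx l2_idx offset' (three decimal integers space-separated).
vaddr = 739 = 0b1011100011
  top 3 bits -> l1_idx = 5
  next 3 bits -> l2_idx = 6
  bottom 4 bits -> offset = 3

Answer: 5 6 3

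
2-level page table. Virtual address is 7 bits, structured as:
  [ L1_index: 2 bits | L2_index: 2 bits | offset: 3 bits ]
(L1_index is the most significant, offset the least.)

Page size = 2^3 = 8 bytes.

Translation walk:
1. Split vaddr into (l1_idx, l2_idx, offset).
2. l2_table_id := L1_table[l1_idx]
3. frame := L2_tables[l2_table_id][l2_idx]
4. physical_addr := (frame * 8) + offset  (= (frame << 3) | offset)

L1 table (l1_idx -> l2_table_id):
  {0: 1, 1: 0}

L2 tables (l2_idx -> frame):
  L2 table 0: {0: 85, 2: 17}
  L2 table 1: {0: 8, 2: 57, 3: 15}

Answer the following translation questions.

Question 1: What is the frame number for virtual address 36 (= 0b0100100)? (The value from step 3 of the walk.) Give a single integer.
Answer: 85

Derivation:
vaddr = 36: l1_idx=1, l2_idx=0
L1[1] = 0; L2[0][0] = 85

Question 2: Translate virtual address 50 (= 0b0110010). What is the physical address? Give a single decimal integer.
vaddr = 50 = 0b0110010
Split: l1_idx=1, l2_idx=2, offset=2
L1[1] = 0
L2[0][2] = 17
paddr = 17 * 8 + 2 = 138

Answer: 138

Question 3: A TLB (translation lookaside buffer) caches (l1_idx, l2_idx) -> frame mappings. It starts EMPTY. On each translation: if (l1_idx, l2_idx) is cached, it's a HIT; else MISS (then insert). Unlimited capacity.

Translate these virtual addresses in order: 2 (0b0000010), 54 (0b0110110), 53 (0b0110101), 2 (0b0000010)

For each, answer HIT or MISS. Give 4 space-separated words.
Answer: MISS MISS HIT HIT

Derivation:
vaddr=2: (0,0) not in TLB -> MISS, insert
vaddr=54: (1,2) not in TLB -> MISS, insert
vaddr=53: (1,2) in TLB -> HIT
vaddr=2: (0,0) in TLB -> HIT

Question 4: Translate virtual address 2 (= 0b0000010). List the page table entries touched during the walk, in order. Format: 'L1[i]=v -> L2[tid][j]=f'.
Answer: L1[0]=1 -> L2[1][0]=8

Derivation:
vaddr = 2 = 0b0000010
Split: l1_idx=0, l2_idx=0, offset=2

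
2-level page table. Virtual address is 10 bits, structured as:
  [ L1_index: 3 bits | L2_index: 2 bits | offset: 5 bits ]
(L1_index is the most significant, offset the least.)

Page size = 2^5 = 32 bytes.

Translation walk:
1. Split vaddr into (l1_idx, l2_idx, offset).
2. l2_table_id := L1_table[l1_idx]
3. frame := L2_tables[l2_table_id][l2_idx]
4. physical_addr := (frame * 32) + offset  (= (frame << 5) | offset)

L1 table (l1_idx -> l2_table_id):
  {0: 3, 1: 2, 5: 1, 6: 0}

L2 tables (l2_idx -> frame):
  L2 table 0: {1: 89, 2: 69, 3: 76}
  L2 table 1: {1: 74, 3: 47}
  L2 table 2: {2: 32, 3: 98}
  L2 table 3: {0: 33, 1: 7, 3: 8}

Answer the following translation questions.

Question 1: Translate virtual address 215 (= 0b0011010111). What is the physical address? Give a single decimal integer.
vaddr = 215 = 0b0011010111
Split: l1_idx=1, l2_idx=2, offset=23
L1[1] = 2
L2[2][2] = 32
paddr = 32 * 32 + 23 = 1047

Answer: 1047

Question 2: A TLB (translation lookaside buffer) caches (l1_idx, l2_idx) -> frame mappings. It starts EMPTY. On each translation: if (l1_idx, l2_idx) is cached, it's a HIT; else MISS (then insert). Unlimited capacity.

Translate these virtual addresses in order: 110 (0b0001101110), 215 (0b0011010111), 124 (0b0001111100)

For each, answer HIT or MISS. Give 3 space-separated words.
Answer: MISS MISS HIT

Derivation:
vaddr=110: (0,3) not in TLB -> MISS, insert
vaddr=215: (1,2) not in TLB -> MISS, insert
vaddr=124: (0,3) in TLB -> HIT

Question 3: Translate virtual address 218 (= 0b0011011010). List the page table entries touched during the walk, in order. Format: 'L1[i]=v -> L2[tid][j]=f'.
Answer: L1[1]=2 -> L2[2][2]=32

Derivation:
vaddr = 218 = 0b0011011010
Split: l1_idx=1, l2_idx=2, offset=26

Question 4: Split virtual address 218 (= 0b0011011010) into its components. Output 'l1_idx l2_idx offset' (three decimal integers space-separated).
vaddr = 218 = 0b0011011010
  top 3 bits -> l1_idx = 1
  next 2 bits -> l2_idx = 2
  bottom 5 bits -> offset = 26

Answer: 1 2 26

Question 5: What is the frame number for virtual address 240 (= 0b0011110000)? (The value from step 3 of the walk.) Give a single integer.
vaddr = 240: l1_idx=1, l2_idx=3
L1[1] = 2; L2[2][3] = 98

Answer: 98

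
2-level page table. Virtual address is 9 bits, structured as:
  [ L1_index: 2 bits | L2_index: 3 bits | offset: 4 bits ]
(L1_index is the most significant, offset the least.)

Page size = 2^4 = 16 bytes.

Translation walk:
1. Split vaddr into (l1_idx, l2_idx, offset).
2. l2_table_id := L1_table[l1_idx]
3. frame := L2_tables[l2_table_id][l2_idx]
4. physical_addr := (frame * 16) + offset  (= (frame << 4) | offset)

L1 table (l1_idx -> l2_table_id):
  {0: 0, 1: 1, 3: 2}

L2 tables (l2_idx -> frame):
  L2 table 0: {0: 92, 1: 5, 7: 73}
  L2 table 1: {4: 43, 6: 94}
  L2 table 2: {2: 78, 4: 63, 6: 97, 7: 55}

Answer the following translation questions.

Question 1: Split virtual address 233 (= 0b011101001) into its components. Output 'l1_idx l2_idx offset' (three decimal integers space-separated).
vaddr = 233 = 0b011101001
  top 2 bits -> l1_idx = 1
  next 3 bits -> l2_idx = 6
  bottom 4 bits -> offset = 9

Answer: 1 6 9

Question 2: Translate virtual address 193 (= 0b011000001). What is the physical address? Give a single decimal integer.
Answer: 689

Derivation:
vaddr = 193 = 0b011000001
Split: l1_idx=1, l2_idx=4, offset=1
L1[1] = 1
L2[1][4] = 43
paddr = 43 * 16 + 1 = 689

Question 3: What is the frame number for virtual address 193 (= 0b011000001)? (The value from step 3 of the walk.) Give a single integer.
Answer: 43

Derivation:
vaddr = 193: l1_idx=1, l2_idx=4
L1[1] = 1; L2[1][4] = 43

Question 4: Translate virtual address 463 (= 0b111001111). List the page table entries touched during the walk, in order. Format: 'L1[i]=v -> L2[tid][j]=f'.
Answer: L1[3]=2 -> L2[2][4]=63

Derivation:
vaddr = 463 = 0b111001111
Split: l1_idx=3, l2_idx=4, offset=15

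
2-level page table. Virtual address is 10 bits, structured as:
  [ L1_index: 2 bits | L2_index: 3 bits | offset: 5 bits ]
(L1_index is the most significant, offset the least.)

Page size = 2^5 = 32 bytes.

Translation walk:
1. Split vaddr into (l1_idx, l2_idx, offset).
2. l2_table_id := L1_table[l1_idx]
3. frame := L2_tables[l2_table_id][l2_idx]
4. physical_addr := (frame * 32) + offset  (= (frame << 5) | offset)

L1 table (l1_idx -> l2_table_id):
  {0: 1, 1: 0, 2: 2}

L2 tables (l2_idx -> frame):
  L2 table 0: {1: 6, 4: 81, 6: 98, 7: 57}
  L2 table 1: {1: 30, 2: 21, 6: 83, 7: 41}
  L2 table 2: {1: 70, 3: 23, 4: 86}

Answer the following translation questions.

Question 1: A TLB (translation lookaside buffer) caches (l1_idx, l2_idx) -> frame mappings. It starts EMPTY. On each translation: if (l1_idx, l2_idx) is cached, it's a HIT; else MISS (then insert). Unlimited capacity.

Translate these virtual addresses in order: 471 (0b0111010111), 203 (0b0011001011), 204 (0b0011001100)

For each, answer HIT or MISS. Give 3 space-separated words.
Answer: MISS MISS HIT

Derivation:
vaddr=471: (1,6) not in TLB -> MISS, insert
vaddr=203: (0,6) not in TLB -> MISS, insert
vaddr=204: (0,6) in TLB -> HIT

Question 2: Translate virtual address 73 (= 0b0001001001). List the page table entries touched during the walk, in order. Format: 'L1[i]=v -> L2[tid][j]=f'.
Answer: L1[0]=1 -> L2[1][2]=21

Derivation:
vaddr = 73 = 0b0001001001
Split: l1_idx=0, l2_idx=2, offset=9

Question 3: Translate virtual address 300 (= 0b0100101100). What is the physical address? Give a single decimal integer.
Answer: 204

Derivation:
vaddr = 300 = 0b0100101100
Split: l1_idx=1, l2_idx=1, offset=12
L1[1] = 0
L2[0][1] = 6
paddr = 6 * 32 + 12 = 204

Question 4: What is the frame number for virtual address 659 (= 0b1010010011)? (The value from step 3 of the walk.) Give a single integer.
vaddr = 659: l1_idx=2, l2_idx=4
L1[2] = 2; L2[2][4] = 86

Answer: 86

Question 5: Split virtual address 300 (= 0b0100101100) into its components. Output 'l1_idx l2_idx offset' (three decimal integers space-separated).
vaddr = 300 = 0b0100101100
  top 2 bits -> l1_idx = 1
  next 3 bits -> l2_idx = 1
  bottom 5 bits -> offset = 12

Answer: 1 1 12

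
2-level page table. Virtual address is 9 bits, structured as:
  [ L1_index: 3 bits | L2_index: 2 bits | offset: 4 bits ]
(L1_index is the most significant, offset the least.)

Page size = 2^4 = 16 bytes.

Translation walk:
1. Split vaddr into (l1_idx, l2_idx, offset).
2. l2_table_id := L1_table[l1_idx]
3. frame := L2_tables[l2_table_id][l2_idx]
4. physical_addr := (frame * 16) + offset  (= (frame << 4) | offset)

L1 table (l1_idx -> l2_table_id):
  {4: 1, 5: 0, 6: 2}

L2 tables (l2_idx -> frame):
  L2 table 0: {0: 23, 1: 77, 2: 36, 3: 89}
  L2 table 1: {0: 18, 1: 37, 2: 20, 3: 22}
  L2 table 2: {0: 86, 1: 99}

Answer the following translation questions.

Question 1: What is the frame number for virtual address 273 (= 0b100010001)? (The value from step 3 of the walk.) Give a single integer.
vaddr = 273: l1_idx=4, l2_idx=1
L1[4] = 1; L2[1][1] = 37

Answer: 37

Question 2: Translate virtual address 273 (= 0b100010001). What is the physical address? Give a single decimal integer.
Answer: 593

Derivation:
vaddr = 273 = 0b100010001
Split: l1_idx=4, l2_idx=1, offset=1
L1[4] = 1
L2[1][1] = 37
paddr = 37 * 16 + 1 = 593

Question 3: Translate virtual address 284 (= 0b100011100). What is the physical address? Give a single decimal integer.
vaddr = 284 = 0b100011100
Split: l1_idx=4, l2_idx=1, offset=12
L1[4] = 1
L2[1][1] = 37
paddr = 37 * 16 + 12 = 604

Answer: 604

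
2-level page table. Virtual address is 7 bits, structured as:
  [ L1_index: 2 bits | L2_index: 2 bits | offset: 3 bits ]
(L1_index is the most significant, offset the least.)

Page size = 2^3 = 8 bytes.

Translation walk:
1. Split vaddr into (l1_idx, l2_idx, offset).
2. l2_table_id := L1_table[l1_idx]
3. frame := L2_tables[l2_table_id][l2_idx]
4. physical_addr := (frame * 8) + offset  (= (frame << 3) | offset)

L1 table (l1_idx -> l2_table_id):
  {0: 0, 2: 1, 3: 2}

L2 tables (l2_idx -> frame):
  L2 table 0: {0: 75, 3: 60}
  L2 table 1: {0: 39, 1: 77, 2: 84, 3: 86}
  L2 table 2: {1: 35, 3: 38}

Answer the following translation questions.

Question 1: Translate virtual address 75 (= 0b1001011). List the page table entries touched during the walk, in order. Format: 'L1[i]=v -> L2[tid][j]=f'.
vaddr = 75 = 0b1001011
Split: l1_idx=2, l2_idx=1, offset=3

Answer: L1[2]=1 -> L2[1][1]=77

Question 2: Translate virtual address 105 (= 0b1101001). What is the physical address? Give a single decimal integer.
Answer: 281

Derivation:
vaddr = 105 = 0b1101001
Split: l1_idx=3, l2_idx=1, offset=1
L1[3] = 2
L2[2][1] = 35
paddr = 35 * 8 + 1 = 281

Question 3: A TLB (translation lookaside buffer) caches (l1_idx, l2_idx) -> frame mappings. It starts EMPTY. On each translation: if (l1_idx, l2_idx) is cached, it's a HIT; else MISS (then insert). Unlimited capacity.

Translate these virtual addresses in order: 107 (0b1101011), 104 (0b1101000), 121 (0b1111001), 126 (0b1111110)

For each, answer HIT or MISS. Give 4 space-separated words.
vaddr=107: (3,1) not in TLB -> MISS, insert
vaddr=104: (3,1) in TLB -> HIT
vaddr=121: (3,3) not in TLB -> MISS, insert
vaddr=126: (3,3) in TLB -> HIT

Answer: MISS HIT MISS HIT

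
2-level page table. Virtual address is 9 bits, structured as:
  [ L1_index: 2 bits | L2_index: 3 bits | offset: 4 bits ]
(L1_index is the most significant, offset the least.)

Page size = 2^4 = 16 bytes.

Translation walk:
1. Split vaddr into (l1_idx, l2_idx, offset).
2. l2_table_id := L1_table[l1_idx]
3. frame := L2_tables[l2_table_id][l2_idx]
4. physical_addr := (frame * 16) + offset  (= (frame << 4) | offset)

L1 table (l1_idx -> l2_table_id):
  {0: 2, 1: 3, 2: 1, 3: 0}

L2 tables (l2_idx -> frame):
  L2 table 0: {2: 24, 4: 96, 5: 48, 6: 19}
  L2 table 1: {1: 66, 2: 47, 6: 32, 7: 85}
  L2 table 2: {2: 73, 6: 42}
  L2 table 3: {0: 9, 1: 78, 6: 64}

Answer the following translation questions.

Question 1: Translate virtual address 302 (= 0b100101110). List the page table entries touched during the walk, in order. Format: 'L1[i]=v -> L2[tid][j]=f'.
Answer: L1[2]=1 -> L2[1][2]=47

Derivation:
vaddr = 302 = 0b100101110
Split: l1_idx=2, l2_idx=2, offset=14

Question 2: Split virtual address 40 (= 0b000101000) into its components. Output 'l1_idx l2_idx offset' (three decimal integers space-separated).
vaddr = 40 = 0b000101000
  top 2 bits -> l1_idx = 0
  next 3 bits -> l2_idx = 2
  bottom 4 bits -> offset = 8

Answer: 0 2 8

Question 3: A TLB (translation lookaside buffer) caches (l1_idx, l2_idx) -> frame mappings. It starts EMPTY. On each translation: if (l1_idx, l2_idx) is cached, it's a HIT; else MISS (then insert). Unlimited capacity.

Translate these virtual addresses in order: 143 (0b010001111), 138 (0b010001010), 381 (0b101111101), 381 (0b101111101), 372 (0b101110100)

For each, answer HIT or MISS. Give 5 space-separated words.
Answer: MISS HIT MISS HIT HIT

Derivation:
vaddr=143: (1,0) not in TLB -> MISS, insert
vaddr=138: (1,0) in TLB -> HIT
vaddr=381: (2,7) not in TLB -> MISS, insert
vaddr=381: (2,7) in TLB -> HIT
vaddr=372: (2,7) in TLB -> HIT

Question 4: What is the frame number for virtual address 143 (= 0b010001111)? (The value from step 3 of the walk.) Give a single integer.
vaddr = 143: l1_idx=1, l2_idx=0
L1[1] = 3; L2[3][0] = 9

Answer: 9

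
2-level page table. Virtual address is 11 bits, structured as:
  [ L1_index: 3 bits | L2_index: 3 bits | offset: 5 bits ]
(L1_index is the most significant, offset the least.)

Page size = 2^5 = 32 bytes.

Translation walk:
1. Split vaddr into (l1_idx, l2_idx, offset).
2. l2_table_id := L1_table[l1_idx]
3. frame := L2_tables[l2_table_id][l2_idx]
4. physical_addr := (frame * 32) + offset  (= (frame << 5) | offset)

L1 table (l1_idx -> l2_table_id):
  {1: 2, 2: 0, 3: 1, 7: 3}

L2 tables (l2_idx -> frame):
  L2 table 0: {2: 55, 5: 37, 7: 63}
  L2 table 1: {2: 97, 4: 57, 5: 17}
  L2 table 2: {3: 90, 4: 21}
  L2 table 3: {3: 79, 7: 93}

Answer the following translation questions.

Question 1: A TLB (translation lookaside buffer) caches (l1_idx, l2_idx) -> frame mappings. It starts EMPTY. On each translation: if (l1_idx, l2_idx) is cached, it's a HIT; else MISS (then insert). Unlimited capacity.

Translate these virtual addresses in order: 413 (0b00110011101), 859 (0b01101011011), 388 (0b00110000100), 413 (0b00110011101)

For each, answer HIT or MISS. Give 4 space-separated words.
vaddr=413: (1,4) not in TLB -> MISS, insert
vaddr=859: (3,2) not in TLB -> MISS, insert
vaddr=388: (1,4) in TLB -> HIT
vaddr=413: (1,4) in TLB -> HIT

Answer: MISS MISS HIT HIT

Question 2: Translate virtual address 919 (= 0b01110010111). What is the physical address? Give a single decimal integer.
vaddr = 919 = 0b01110010111
Split: l1_idx=3, l2_idx=4, offset=23
L1[3] = 1
L2[1][4] = 57
paddr = 57 * 32 + 23 = 1847

Answer: 1847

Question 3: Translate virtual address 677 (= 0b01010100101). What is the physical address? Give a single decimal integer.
Answer: 1189

Derivation:
vaddr = 677 = 0b01010100101
Split: l1_idx=2, l2_idx=5, offset=5
L1[2] = 0
L2[0][5] = 37
paddr = 37 * 32 + 5 = 1189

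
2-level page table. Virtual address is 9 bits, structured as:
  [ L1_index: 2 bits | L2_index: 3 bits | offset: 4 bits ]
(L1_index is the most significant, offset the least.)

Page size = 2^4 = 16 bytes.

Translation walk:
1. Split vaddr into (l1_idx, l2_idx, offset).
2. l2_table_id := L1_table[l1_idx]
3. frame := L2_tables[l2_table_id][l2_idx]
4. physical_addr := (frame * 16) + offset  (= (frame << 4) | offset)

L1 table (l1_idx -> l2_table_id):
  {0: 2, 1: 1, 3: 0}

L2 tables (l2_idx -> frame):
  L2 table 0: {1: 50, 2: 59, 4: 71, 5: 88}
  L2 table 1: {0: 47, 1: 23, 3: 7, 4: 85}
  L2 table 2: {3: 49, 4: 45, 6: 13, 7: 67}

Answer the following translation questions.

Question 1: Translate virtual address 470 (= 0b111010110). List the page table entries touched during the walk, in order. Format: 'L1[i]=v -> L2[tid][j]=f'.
vaddr = 470 = 0b111010110
Split: l1_idx=3, l2_idx=5, offset=6

Answer: L1[3]=0 -> L2[0][5]=88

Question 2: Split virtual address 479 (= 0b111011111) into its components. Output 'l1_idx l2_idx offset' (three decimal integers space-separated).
Answer: 3 5 15

Derivation:
vaddr = 479 = 0b111011111
  top 2 bits -> l1_idx = 3
  next 3 bits -> l2_idx = 5
  bottom 4 bits -> offset = 15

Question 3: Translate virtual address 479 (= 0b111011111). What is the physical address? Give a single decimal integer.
Answer: 1423

Derivation:
vaddr = 479 = 0b111011111
Split: l1_idx=3, l2_idx=5, offset=15
L1[3] = 0
L2[0][5] = 88
paddr = 88 * 16 + 15 = 1423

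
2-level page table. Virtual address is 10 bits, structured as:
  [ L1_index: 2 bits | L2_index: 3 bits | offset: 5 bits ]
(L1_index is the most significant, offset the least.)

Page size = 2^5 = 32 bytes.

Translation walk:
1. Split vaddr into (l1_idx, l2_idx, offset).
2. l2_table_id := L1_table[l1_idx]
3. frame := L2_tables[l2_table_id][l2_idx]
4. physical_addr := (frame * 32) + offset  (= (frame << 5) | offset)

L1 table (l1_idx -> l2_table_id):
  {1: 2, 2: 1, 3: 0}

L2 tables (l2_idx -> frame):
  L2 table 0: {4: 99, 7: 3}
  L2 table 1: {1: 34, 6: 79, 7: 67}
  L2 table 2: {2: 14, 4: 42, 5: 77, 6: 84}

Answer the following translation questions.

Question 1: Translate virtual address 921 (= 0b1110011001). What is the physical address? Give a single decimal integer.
vaddr = 921 = 0b1110011001
Split: l1_idx=3, l2_idx=4, offset=25
L1[3] = 0
L2[0][4] = 99
paddr = 99 * 32 + 25 = 3193

Answer: 3193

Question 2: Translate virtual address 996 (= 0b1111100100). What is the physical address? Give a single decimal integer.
Answer: 100

Derivation:
vaddr = 996 = 0b1111100100
Split: l1_idx=3, l2_idx=7, offset=4
L1[3] = 0
L2[0][7] = 3
paddr = 3 * 32 + 4 = 100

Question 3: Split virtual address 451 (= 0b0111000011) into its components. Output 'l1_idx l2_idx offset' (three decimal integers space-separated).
Answer: 1 6 3

Derivation:
vaddr = 451 = 0b0111000011
  top 2 bits -> l1_idx = 1
  next 3 bits -> l2_idx = 6
  bottom 5 bits -> offset = 3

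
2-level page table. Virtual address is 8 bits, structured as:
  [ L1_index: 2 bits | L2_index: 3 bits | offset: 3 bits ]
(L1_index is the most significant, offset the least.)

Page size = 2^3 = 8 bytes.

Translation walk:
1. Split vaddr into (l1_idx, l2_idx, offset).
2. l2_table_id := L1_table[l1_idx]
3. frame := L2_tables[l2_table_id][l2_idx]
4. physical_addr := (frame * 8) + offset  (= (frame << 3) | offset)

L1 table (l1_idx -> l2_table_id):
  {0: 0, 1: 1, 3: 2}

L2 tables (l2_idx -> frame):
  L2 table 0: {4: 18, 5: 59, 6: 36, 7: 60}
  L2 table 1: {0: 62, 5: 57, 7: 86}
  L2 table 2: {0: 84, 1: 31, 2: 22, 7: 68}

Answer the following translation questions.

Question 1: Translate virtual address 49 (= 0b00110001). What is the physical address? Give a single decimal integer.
Answer: 289

Derivation:
vaddr = 49 = 0b00110001
Split: l1_idx=0, l2_idx=6, offset=1
L1[0] = 0
L2[0][6] = 36
paddr = 36 * 8 + 1 = 289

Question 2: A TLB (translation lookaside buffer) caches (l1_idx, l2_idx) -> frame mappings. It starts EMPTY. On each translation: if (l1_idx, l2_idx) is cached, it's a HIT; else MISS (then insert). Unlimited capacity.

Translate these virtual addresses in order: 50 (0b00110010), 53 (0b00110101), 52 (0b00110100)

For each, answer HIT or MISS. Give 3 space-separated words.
Answer: MISS HIT HIT

Derivation:
vaddr=50: (0,6) not in TLB -> MISS, insert
vaddr=53: (0,6) in TLB -> HIT
vaddr=52: (0,6) in TLB -> HIT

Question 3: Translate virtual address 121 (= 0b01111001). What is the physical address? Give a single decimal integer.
vaddr = 121 = 0b01111001
Split: l1_idx=1, l2_idx=7, offset=1
L1[1] = 1
L2[1][7] = 86
paddr = 86 * 8 + 1 = 689

Answer: 689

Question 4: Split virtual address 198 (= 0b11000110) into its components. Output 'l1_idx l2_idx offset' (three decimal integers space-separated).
Answer: 3 0 6

Derivation:
vaddr = 198 = 0b11000110
  top 2 bits -> l1_idx = 3
  next 3 bits -> l2_idx = 0
  bottom 3 bits -> offset = 6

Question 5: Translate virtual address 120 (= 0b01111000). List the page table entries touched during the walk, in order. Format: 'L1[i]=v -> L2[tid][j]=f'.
vaddr = 120 = 0b01111000
Split: l1_idx=1, l2_idx=7, offset=0

Answer: L1[1]=1 -> L2[1][7]=86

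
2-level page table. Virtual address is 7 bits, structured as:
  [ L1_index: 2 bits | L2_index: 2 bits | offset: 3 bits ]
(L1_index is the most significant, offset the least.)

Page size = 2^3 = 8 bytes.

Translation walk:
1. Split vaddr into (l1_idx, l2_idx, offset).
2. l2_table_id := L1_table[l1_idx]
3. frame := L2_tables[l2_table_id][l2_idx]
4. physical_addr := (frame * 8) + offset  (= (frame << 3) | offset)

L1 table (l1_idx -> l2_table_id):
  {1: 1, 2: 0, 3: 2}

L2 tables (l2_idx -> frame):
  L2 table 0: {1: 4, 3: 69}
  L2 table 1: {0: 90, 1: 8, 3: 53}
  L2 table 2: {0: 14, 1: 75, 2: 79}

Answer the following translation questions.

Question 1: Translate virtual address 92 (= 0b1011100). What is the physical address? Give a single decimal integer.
vaddr = 92 = 0b1011100
Split: l1_idx=2, l2_idx=3, offset=4
L1[2] = 0
L2[0][3] = 69
paddr = 69 * 8 + 4 = 556

Answer: 556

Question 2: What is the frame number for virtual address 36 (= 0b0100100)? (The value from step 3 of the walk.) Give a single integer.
vaddr = 36: l1_idx=1, l2_idx=0
L1[1] = 1; L2[1][0] = 90

Answer: 90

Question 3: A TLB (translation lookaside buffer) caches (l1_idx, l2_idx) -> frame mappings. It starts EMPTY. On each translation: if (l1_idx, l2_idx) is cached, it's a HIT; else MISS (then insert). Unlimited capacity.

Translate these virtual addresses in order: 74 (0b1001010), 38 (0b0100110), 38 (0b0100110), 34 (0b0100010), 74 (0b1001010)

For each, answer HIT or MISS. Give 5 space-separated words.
vaddr=74: (2,1) not in TLB -> MISS, insert
vaddr=38: (1,0) not in TLB -> MISS, insert
vaddr=38: (1,0) in TLB -> HIT
vaddr=34: (1,0) in TLB -> HIT
vaddr=74: (2,1) in TLB -> HIT

Answer: MISS MISS HIT HIT HIT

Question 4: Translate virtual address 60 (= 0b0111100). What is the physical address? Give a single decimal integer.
Answer: 428

Derivation:
vaddr = 60 = 0b0111100
Split: l1_idx=1, l2_idx=3, offset=4
L1[1] = 1
L2[1][3] = 53
paddr = 53 * 8 + 4 = 428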